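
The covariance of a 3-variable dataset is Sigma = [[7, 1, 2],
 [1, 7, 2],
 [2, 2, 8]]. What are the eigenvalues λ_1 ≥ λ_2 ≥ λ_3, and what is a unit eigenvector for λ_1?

Step 1 — characteristic polynomial p(λ) = det(λI - Sigma) = λ³ - tr·λ² + c_1·λ - det, where tr = trace, c_1 = sum of the principal 2×2 minors, det = det(Sigma):
  tr = 7 + 7 + 8 = 22,
  c_1 = (7·7 - (1)²) + (7·8 - (2)²) + (7·8 - (2)²) = 48 + 52 + 52 = 152,
  det = 7·(7·8 - (2)²) - (1)·((1)·8 - (2)·(2)) + (2)·((1)·(2) - 7·(2)) = 7·(52) - (1)·(4) + (2)·(-12) = 336.
  So p(λ) = λ³ - 22λ² + 152λ - 336.
Step 2 — look for an integer root (rational root theorem: any rational root is an integer divisor of 336). Testing λ = 6:
  p(6) = 216 - 792 + 912 - 336 = 0  ✓
  Dividing out (λ - 6): p(λ) = (λ - 6)(λ² - 16λ + 56).
Step 3 — remaining eigenvalues from the quadratic λ² - 16λ + 56 = 0:
  Δ = 16² - 4·56 = 256 - 224 = 32,  λ = (16 ± √32)/2 = (16 ± 5.6569)/2 ≈ 10.8284 or 5.1716.
  Sorted: λ_1 = 10.8284,  λ_2 = 6,  λ_3 = 5.1716  (check: sum = 22 = tr ✓).

Step 4 — unit eigenvector for λ_1 ≈ 10.8284: v spans the null space of (Sigma - λ_1 I), whose rows are
  r_1 = (-3.8284, 1, 2),  r_2 = (1, -3.8284, 2),  r_3 = (2, 2, -2.8284).
  v is orthogonal to every row, so take v ∝ r_1 × r_2 = ((1)·(2) - (2)·(-3.8284), (2)·(1) - (-3.8284)·(2), (-3.8284)·(-3.8284) - (1)·(1)) ≈ (9.6569, 9.6569, 13.6569).
  Let u = (9.6569, 9.6569, 13.6569).
  ||u|| = √((9.6569)² + (9.6569)² + (13.6569)²) = √(373.0193) ≈ 19.3137,  v_1 = u/||u|| ≈ (0.5, 0.5, 0.7071) (||v_1|| = 1).

λ_1 = 10.8284,  λ_2 = 6,  λ_3 = 5.1716;  v_1 ≈ (0.5, 0.5, 0.7071)


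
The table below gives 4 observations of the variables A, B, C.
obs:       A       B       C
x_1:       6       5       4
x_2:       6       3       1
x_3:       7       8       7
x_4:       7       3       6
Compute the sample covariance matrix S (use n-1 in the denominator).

Step 1 — column means:
  mean(A) = (6 + 6 + 7 + 7) / 4 = 26/4 = 6.5
  mean(B) = (5 + 3 + 8 + 3) / 4 = 19/4 = 4.75
  mean(C) = (4 + 1 + 7 + 6) / 4 = 18/4 = 4.5

Step 2 — sample covariance S[i,j] = (1/(n-1)) · Σ_k (x_{k,i} - mean_i) · (x_{k,j} - mean_j), with n-1 = 3.
  S[A,A] = ((-0.5)·(-0.5) + (-0.5)·(-0.5) + (0.5)·(0.5) + (0.5)·(0.5)) / 3 = 1/3 = 0.3333
  S[A,B] = ((-0.5)·(0.25) + (-0.5)·(-1.75) + (0.5)·(3.25) + (0.5)·(-1.75)) / 3 = 1.5/3 = 0.5
  S[A,C] = ((-0.5)·(-0.5) + (-0.5)·(-3.5) + (0.5)·(2.5) + (0.5)·(1.5)) / 3 = 4/3 = 1.3333
  S[B,B] = ((0.25)·(0.25) + (-1.75)·(-1.75) + (3.25)·(3.25) + (-1.75)·(-1.75)) / 3 = 16.75/3 = 5.5833
  S[B,C] = ((0.25)·(-0.5) + (-1.75)·(-3.5) + (3.25)·(2.5) + (-1.75)·(1.5)) / 3 = 11.5/3 = 3.8333
  S[C,C] = ((-0.5)·(-0.5) + (-3.5)·(-3.5) + (2.5)·(2.5) + (1.5)·(1.5)) / 3 = 21/3 = 7

S is symmetric (S[j,i] = S[i,j]). Assembling:

S = [[0.3333, 0.5, 1.3333],
 [0.5, 5.5833, 3.8333],
 [1.3333, 3.8333, 7]]


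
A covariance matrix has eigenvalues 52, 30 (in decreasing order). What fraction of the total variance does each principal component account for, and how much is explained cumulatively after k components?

Step 1 — total variance = trace(Sigma) = Σ λ_i = 52 + 30 = 82.

Step 2 — fraction explained by component i = λ_i / Σ λ:
  PC1: 52/82 = 0.6341
  PC2: 30/82 = 0.3659

Step 3 — cumulative fraction after k components = (λ_1 + ... + λ_k) / Σ λ:
  k = 1: 52/82 = 0.6341
  k = 2: (52 + 30)/82 = 82/82 = 1

Summary (fraction, with percent):

explained: PC1 0.6341 (63.41%), PC2 0.3659 (36.59%);  cumulative: 0.6341, 1


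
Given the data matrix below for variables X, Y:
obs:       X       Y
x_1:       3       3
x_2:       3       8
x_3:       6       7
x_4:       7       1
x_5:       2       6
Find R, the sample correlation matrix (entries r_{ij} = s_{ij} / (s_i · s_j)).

Step 1 — column means:
  mean(X) = (3 + 3 + 6 + 7 + 2) / 5 = 21/5 = 4.2
  mean(Y) = (3 + 8 + 7 + 1 + 6) / 5 = 25/5 = 5

Step 2 — sample variances and covariances s[i,j] = (1/(n-1)) · Σ_k (x_{k,i} - mean_i) · (x_{k,j} - mean_j), with n-1 = 4:
  s[X,X] = ((-1.2)·(-1.2) + (-1.2)·(-1.2) + (1.8)·(1.8) + (2.8)·(2.8) + (-2.2)·(-2.2)) / 4 = 18.8/4 = 4.7
  s[X,Y] = ((-1.2)·(-2) + (-1.2)·(3) + (1.8)·(2) + (2.8)·(-4) + (-2.2)·(1)) / 4 = -11/4 = -2.75
  s[Y,Y] = ((-2)·(-2) + (3)·(3) + (2)·(2) + (-4)·(-4) + (1)·(1)) / 4 = 34/4 = 8.5
  Sample standard deviations s_i = √(s[i,i]):
  s(X) = √(4.7) = 2.1679
  s(Y) = √(8.5) = 2.9155

Step 3 — r_{ij} = s_{ij} / (s_i · s_j):
  r[X,X] = 1 (diagonal).
  r[X,Y] = -2.75 / (2.1679 · 2.9155) = -2.75 / 6.3206 = -0.4351
  r[Y,Y] = 1 (diagonal).

R is symmetric with unit diagonal. Assembling:

R = [[1, -0.4351],
 [-0.4351, 1]]


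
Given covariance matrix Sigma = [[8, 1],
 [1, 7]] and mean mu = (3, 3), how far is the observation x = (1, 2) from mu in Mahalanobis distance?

Step 1 — centre the observation: (x - mu) = (-2, -1).

Step 2 — invert Sigma. det(Sigma) = 8·7 - (1)² = 55.
  Sigma^{-1} = (1/det) · [[d, -b], [-b, a]] = [[0.1273, -0.0182],
 [-0.0182, 0.1455]].

Step 3 — form the quadratic (x - mu)^T · Sigma^{-1} · (x - mu):
  Sigma^{-1} · (x - mu) = (-0.2364, -0.1091).
  (x - mu)^T · [Sigma^{-1} · (x - mu)] = (-2)·(-0.2364) + (-1)·(-0.1091) = 0.5818.

Step 4 — take square root: d = √(0.5818) ≈ 0.7628.

d(x, mu) = √(0.5818) ≈ 0.7628


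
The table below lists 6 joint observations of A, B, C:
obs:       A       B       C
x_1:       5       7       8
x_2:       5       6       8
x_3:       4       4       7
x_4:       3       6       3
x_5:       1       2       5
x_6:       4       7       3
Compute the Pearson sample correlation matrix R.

Step 1 — column means:
  mean(A) = (5 + 5 + 4 + 3 + 1 + 4) / 6 = 22/6 = 3.6667
  mean(B) = (7 + 6 + 4 + 6 + 2 + 7) / 6 = 32/6 = 5.3333
  mean(C) = (8 + 8 + 7 + 3 + 5 + 3) / 6 = 34/6 = 5.6667

Step 2 — sample variances and covariances s[i,j] = (1/(n-1)) · Σ_k (x_{k,i} - mean_i) · (x_{k,j} - mean_j), with n-1 = 5:
  s[A,A] = ((1.3333)·(1.3333) + (1.3333)·(1.3333) + (0.3333)·(0.3333) + (-0.6667)·(-0.6667) + (-2.6667)·(-2.6667) + (0.3333)·(0.3333)) / 5 = 11.3333/5 = 2.2667
  s[A,B] = ((1.3333)·(1.6667) + (1.3333)·(0.6667) + (0.3333)·(-1.3333) + (-0.6667)·(0.6667) + (-2.6667)·(-3.3333) + (0.3333)·(1.6667)) / 5 = 11.6667/5 = 2.3333
  s[A,C] = ((1.3333)·(2.3333) + (1.3333)·(2.3333) + (0.3333)·(1.3333) + (-0.6667)·(-2.6667) + (-2.6667)·(-0.6667) + (0.3333)·(-2.6667)) / 5 = 9.3333/5 = 1.8667
  s[B,B] = ((1.6667)·(1.6667) + (0.6667)·(0.6667) + (-1.3333)·(-1.3333) + (0.6667)·(0.6667) + (-3.3333)·(-3.3333) + (1.6667)·(1.6667)) / 5 = 19.3333/5 = 3.8667
  s[B,C] = ((1.6667)·(2.3333) + (0.6667)·(2.3333) + (-1.3333)·(1.3333) + (0.6667)·(-2.6667) + (-3.3333)·(-0.6667) + (1.6667)·(-2.6667)) / 5 = -0.3333/5 = -0.0667
  s[C,C] = ((2.3333)·(2.3333) + (2.3333)·(2.3333) + (1.3333)·(1.3333) + (-2.6667)·(-2.6667) + (-0.6667)·(-0.6667) + (-2.6667)·(-2.6667)) / 5 = 27.3333/5 = 5.4667
  Sample standard deviations s_i = √(s[i,i]):
  s(A) = √(2.2667) = 1.5055
  s(B) = √(3.8667) = 1.9664
  s(C) = √(5.4667) = 2.3381

Step 3 — r_{ij} = s_{ij} / (s_i · s_j):
  r[A,A] = 1 (diagonal).
  r[A,B] = 2.3333 / (1.5055 · 1.9664) = 2.3333 / 2.9605 = 0.7882
  r[A,C] = 1.8667 / (1.5055 · 2.3381) = 1.8667 / 3.5201 = 0.5303
  r[B,B] = 1 (diagonal).
  r[B,C] = -0.0667 / (1.9664 · 2.3381) = -0.0667 / 4.5976 = -0.0145
  r[C,C] = 1 (diagonal).

R is symmetric with unit diagonal. Assembling:

R = [[1, 0.7882, 0.5303],
 [0.7882, 1, -0.0145],
 [0.5303, -0.0145, 1]]


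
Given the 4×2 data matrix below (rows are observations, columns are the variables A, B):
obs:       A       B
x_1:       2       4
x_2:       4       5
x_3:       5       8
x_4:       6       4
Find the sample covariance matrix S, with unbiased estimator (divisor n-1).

Step 1 — column means:
  mean(A) = (2 + 4 + 5 + 6) / 4 = 17/4 = 4.25
  mean(B) = (4 + 5 + 8 + 4) / 4 = 21/4 = 5.25

Step 2 — sample covariance S[i,j] = (1/(n-1)) · Σ_k (x_{k,i} - mean_i) · (x_{k,j} - mean_j), with n-1 = 3.
  S[A,A] = ((-2.25)·(-2.25) + (-0.25)·(-0.25) + (0.75)·(0.75) + (1.75)·(1.75)) / 3 = 8.75/3 = 2.9167
  S[A,B] = ((-2.25)·(-1.25) + (-0.25)·(-0.25) + (0.75)·(2.75) + (1.75)·(-1.25)) / 3 = 2.75/3 = 0.9167
  S[B,B] = ((-1.25)·(-1.25) + (-0.25)·(-0.25) + (2.75)·(2.75) + (-1.25)·(-1.25)) / 3 = 10.75/3 = 3.5833

S is symmetric (S[j,i] = S[i,j]). Assembling:

S = [[2.9167, 0.9167],
 [0.9167, 3.5833]]


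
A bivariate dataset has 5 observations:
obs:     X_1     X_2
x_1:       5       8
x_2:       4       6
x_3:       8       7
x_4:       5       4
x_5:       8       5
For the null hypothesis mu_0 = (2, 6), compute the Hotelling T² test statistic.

Step 1 — sample mean vector:
  mean(X_1) = (5 + 4 + 8 + 5 + 8) / 5 = 30/5 = 6
  mean(X_2) = (8 + 6 + 7 + 4 + 5) / 5 = 30/5 = 6
  x̄ = (6, 6),  deviation x̄ - mu_0 = (6, 6) - (2, 6) = (4, 0).

Step 2 — sample covariance matrix, S[i,j] = (1/(n-1)) · Σ_k (x_{k,i} - mean_i) · (x_{k,j} - mean_j), divisor n-1 = 4:
  S[X_1,X_1] = ((-1)·(-1) + (-2)·(-2) + (2)·(2) + (-1)·(-1) + (2)·(2)) / 4 = 14/4 = 3.5
  S[X_1,X_2] = ((-1)·(2) + (-2)·(0) + (2)·(1) + (-1)·(-2) + (2)·(-1)) / 4 = 0/4 = 0
  S[X_2,X_2] = ((2)·(2) + (0)·(0) + (1)·(1) + (-2)·(-2) + (-1)·(-1)) / 4 = 10/4 = 2.5
  S = [[3.5, 0],
 [0, 2.5]].

Step 3 — invert S. det(S) = 3.5·2.5 - (0)² = 8.75.
  S^{-1} = (1/det) · [[d, -b], [-b, a]] = [[0.2857, 0],
 [0, 0.4]].

Step 4 — quadratic form (x̄ - mu_0)^T · S^{-1} · (x̄ - mu_0):
  S^{-1} · (x̄ - mu_0) = (1.1429, 0),
  (x̄ - mu_0)^T · [...] = (4)·(1.1429) + (0)·(0) = 4.5714.

Step 5 — scale by n: T² = 5 · 4.5714 = 22.8571.

T² ≈ 22.8571


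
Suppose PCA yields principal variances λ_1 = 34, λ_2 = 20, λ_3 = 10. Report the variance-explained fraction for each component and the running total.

Step 1 — total variance = trace(Sigma) = Σ λ_i = 34 + 20 + 10 = 64.

Step 2 — fraction explained by component i = λ_i / Σ λ:
  PC1: 34/64 = 0.5312
  PC2: 20/64 = 0.3125
  PC3: 10/64 = 0.1562

Step 3 — cumulative fraction after k components = (λ_1 + ... + λ_k) / Σ λ:
  k = 1: 34/64 = 0.5312
  k = 2: (34 + 20)/64 = 54/64 = 0.8438
  k = 3: (34 + 20 + 10)/64 = 64/64 = 1

Summary (fraction, with percent):

explained: PC1 0.5312 (53.12%), PC2 0.3125 (31.25%), PC3 0.1562 (15.62%);  cumulative: 0.5312, 0.8438, 1


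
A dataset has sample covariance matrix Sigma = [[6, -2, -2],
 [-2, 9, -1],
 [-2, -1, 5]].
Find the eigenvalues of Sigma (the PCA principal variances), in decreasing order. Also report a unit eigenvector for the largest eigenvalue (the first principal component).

Step 1 — characteristic polynomial p(λ) = det(λI - Sigma) = λ³ - tr·λ² + c_1·λ - det, where tr = trace, c_1 = sum of the principal 2×2 minors, det = det(Sigma):
  tr = 6 + 9 + 5 = 20,
  c_1 = (6·9 - (-2)²) + (6·5 - (-2)²) + (9·5 - (-1)²) = 50 + 26 + 44 = 120,
  det = 6·(9·5 - (-1)²) - (-2)·((-2)·5 - (-1)·(-2)) + (-2)·((-2)·(-1) - 9·(-2)) = 6·(44) - (-2)·(-12) + (-2)·(20) = 200.
  So p(λ) = λ³ - 20λ² + 120λ - 200.
Step 2 — look for an integer root (rational root theorem: any rational root is an integer divisor of 200). Testing λ = 10:
  p(10) = 1000 - 2000 + 1200 - 200 = 0  ✓
  Dividing out (λ - 10): p(λ) = (λ - 10)(λ² - 10λ + 20).
Step 3 — remaining eigenvalues from the quadratic λ² - 10λ + 20 = 0:
  Δ = 10² - 4·20 = 100 - 80 = 20,  λ = (10 ± √20)/2 = (10 ± 4.4721)/2 ≈ 7.2361 or 2.7639.
  Sorted: λ_1 = 10,  λ_2 = 7.2361,  λ_3 = 2.7639  (check: sum = 20 = tr ✓).

Step 4 — unit eigenvector for λ_1 = 10: v spans the null space of (Sigma - λ_1 I), whose rows are
  r_1 = (-4, -2, -2),  r_2 = (-2, -1, -1),  r_3 = (-2, -1, -5).
  v is orthogonal to every row, so take v ∝ r_1 × r_3 = ((-2)·(-5) - (-2)·(-1), (-2)·(-2) - (-4)·(-5), (-4)·(-1) - (-2)·(-2)) = (8, -16, 0).
  Rescale (divide by 8): u = (1, -2, 0).
  ||u|| = √((1)² + (-2)² + (0)²) = √(5) ≈ 2.2361,  v_1 = u/||u|| ≈ (0.4472, -0.8944, 0) (||v_1|| = 1).

λ_1 = 10,  λ_2 = 7.2361,  λ_3 = 2.7639;  v_1 ≈ (0.4472, -0.8944, 0)


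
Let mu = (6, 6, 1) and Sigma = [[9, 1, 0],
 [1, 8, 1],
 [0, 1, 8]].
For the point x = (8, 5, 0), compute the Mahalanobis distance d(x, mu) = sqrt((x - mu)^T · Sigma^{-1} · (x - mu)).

Step 1 — centre the observation: (x - mu) = (2, -1, -1).

Step 2 — invert Sigma (cofactor / det for 3×3, or solve directly):
  Sigma^{-1} = [[0.1127, -0.0143, 0.0018],
 [-0.0143, 0.1288, -0.0161],
 [0.0018, -0.0161, 0.127]].

Step 3 — form the quadratic (x - mu)^T · Sigma^{-1} · (x - mu):
  Sigma^{-1} · (x - mu) = (0.2379, -0.1413, -0.1073).
  (x - mu)^T · [Sigma^{-1} · (x - mu)] = (2)·(0.2379) + (-1)·(-0.1413) + (-1)·(-0.1073) = 0.7245.

Step 4 — take square root: d = √(0.7245) ≈ 0.8512.

d(x, mu) = √(0.7245) ≈ 0.8512


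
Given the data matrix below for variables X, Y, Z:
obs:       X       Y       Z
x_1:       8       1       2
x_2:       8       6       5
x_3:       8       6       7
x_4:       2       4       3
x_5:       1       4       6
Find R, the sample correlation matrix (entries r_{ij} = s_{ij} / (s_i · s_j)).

Step 1 — column means:
  mean(X) = (8 + 8 + 8 + 2 + 1) / 5 = 27/5 = 5.4
  mean(Y) = (1 + 6 + 6 + 4 + 4) / 5 = 21/5 = 4.2
  mean(Z) = (2 + 5 + 7 + 3 + 6) / 5 = 23/5 = 4.6

Step 2 — sample variances and covariances s[i,j] = (1/(n-1)) · Σ_k (x_{k,i} - mean_i) · (x_{k,j} - mean_j), with n-1 = 4:
  s[X,X] = ((2.6)·(2.6) + (2.6)·(2.6) + (2.6)·(2.6) + (-3.4)·(-3.4) + (-4.4)·(-4.4)) / 4 = 51.2/4 = 12.8
  s[X,Y] = ((2.6)·(-3.2) + (2.6)·(1.8) + (2.6)·(1.8) + (-3.4)·(-0.2) + (-4.4)·(-0.2)) / 4 = 2.6/4 = 0.65
  s[X,Z] = ((2.6)·(-2.6) + (2.6)·(0.4) + (2.6)·(2.4) + (-3.4)·(-1.6) + (-4.4)·(1.4)) / 4 = -0.2/4 = -0.05
  s[Y,Y] = ((-3.2)·(-3.2) + (1.8)·(1.8) + (1.8)·(1.8) + (-0.2)·(-0.2) + (-0.2)·(-0.2)) / 4 = 16.8/4 = 4.2
  s[Y,Z] = ((-3.2)·(-2.6) + (1.8)·(0.4) + (1.8)·(2.4) + (-0.2)·(-1.6) + (-0.2)·(1.4)) / 4 = 13.4/4 = 3.35
  s[Z,Z] = ((-2.6)·(-2.6) + (0.4)·(0.4) + (2.4)·(2.4) + (-1.6)·(-1.6) + (1.4)·(1.4)) / 4 = 17.2/4 = 4.3
  Sample standard deviations s_i = √(s[i,i]):
  s(X) = √(12.8) = 3.5777
  s(Y) = √(4.2) = 2.0494
  s(Z) = √(4.3) = 2.0736

Step 3 — r_{ij} = s_{ij} / (s_i · s_j):
  r[X,X] = 1 (diagonal).
  r[X,Y] = 0.65 / (3.5777 · 2.0494) = 0.65 / 7.3321 = 0.0887
  r[X,Z] = -0.05 / (3.5777 · 2.0736) = -0.05 / 7.4189 = -0.0067
  r[Y,Y] = 1 (diagonal).
  r[Y,Z] = 3.35 / (2.0494 · 2.0736) = 3.35 / 4.2497 = 0.7883
  r[Z,Z] = 1 (diagonal).

R is symmetric with unit diagonal. Assembling:

R = [[1, 0.0887, -0.0067],
 [0.0887, 1, 0.7883],
 [-0.0067, 0.7883, 1]]


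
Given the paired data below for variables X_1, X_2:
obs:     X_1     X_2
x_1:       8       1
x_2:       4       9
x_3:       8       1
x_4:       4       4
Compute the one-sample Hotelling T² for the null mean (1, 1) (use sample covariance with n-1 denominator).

Step 1 — sample mean vector:
  mean(X_1) = (8 + 4 + 8 + 4) / 4 = 24/4 = 6
  mean(X_2) = (1 + 9 + 1 + 4) / 4 = 15/4 = 3.75
  x̄ = (6, 3.75),  deviation x̄ - mu_0 = (6, 3.75) - (1, 1) = (5, 2.75).

Step 2 — sample covariance matrix, S[i,j] = (1/(n-1)) · Σ_k (x_{k,i} - mean_i) · (x_{k,j} - mean_j), divisor n-1 = 3:
  S[X_1,X_1] = ((2)·(2) + (-2)·(-2) + (2)·(2) + (-2)·(-2)) / 3 = 16/3 = 5.3333
  S[X_1,X_2] = ((2)·(-2.75) + (-2)·(5.25) + (2)·(-2.75) + (-2)·(0.25)) / 3 = -22/3 = -7.3333
  S[X_2,X_2] = ((-2.75)·(-2.75) + (5.25)·(5.25) + (-2.75)·(-2.75) + (0.25)·(0.25)) / 3 = 42.75/3 = 14.25
  S = [[5.3333, -7.3333],
 [-7.3333, 14.25]].

Step 3 — invert S. det(S) = 5.3333·14.25 - (-7.3333)² = 22.2222.
  S^{-1} = (1/det) · [[d, -b], [-b, a]] = [[0.6412, 0.33],
 [0.33, 0.24]].

Step 4 — quadratic form (x̄ - mu_0)^T · S^{-1} · (x̄ - mu_0):
  S^{-1} · (x̄ - mu_0) = (4.1137, 2.31),
  (x̄ - mu_0)^T · [...] = (5)·(4.1137) + (2.75)·(2.31) = 26.9212.

Step 5 — scale by n: T² = 4 · 26.9212 = 107.685.

T² ≈ 107.685


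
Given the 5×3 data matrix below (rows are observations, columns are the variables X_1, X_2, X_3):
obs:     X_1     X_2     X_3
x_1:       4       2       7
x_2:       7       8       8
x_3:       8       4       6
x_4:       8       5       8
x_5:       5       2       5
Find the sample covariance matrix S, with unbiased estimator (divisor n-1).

Step 1 — column means:
  mean(X_1) = (4 + 7 + 8 + 8 + 5) / 5 = 32/5 = 6.4
  mean(X_2) = (2 + 8 + 4 + 5 + 2) / 5 = 21/5 = 4.2
  mean(X_3) = (7 + 8 + 6 + 8 + 5) / 5 = 34/5 = 6.8

Step 2 — sample covariance S[i,j] = (1/(n-1)) · Σ_k (x_{k,i} - mean_i) · (x_{k,j} - mean_j), with n-1 = 4.
  S[X_1,X_1] = ((-2.4)·(-2.4) + (0.6)·(0.6) + (1.6)·(1.6) + (1.6)·(1.6) + (-1.4)·(-1.4)) / 4 = 13.2/4 = 3.3
  S[X_1,X_2] = ((-2.4)·(-2.2) + (0.6)·(3.8) + (1.6)·(-0.2) + (1.6)·(0.8) + (-1.4)·(-2.2)) / 4 = 11.6/4 = 2.9
  S[X_1,X_3] = ((-2.4)·(0.2) + (0.6)·(1.2) + (1.6)·(-0.8) + (1.6)·(1.2) + (-1.4)·(-1.8)) / 4 = 3.4/4 = 0.85
  S[X_2,X_2] = ((-2.2)·(-2.2) + (3.8)·(3.8) + (-0.2)·(-0.2) + (0.8)·(0.8) + (-2.2)·(-2.2)) / 4 = 24.8/4 = 6.2
  S[X_2,X_3] = ((-2.2)·(0.2) + (3.8)·(1.2) + (-0.2)·(-0.8) + (0.8)·(1.2) + (-2.2)·(-1.8)) / 4 = 9.2/4 = 2.3
  S[X_3,X_3] = ((0.2)·(0.2) + (1.2)·(1.2) + (-0.8)·(-0.8) + (1.2)·(1.2) + (-1.8)·(-1.8)) / 4 = 6.8/4 = 1.7

S is symmetric (S[j,i] = S[i,j]). Assembling:

S = [[3.3, 2.9, 0.85],
 [2.9, 6.2, 2.3],
 [0.85, 2.3, 1.7]]


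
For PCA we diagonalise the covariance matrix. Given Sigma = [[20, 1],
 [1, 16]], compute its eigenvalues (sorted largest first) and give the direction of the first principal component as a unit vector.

Step 1 — characteristic polynomial of 2×2 Sigma:
  det(Sigma - λI) = λ² - trace · λ + det = 0.
  trace = 20 + 16 = 36, det = 20·16 - (1)² = 319.
Step 2 — discriminant:
  Δ = trace² - 4·det = 1296 - 1276 = 20.
Step 3 — eigenvalues:
  λ = (trace ± √Δ)/2 = (36 ± 4.4721)/2,
  λ_1 = 20.2361,  λ_2 = 15.7639.

Step 4 — unit eigenvector for λ_1: solve (Sigma - λ_1 I)v = 0. First row:
  (20 - 20.2361)·v_x + (1)·v_y = 0, i.e. (-0.2361)·v_x + (1)·v_y = 0,
  so v ∝ (b, λ_1 - a) = (1, 0.2361) = u.
  ||u|| = √((1)² + (0.2361)²) = √(1.0557) ≈ 1.0275,
  v_1 = u/||u|| ≈ (0.9732, 0.2298) (||v_1|| = 1).

λ_1 = 20.2361,  λ_2 = 15.7639;  v_1 ≈ (0.9732, 0.2298)


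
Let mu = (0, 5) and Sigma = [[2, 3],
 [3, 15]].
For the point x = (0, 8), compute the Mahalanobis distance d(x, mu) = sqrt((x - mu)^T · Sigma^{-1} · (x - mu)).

Step 1 — centre the observation: (x - mu) = (0, 3).

Step 2 — invert Sigma. det(Sigma) = 2·15 - (3)² = 21.
  Sigma^{-1} = (1/det) · [[d, -b], [-b, a]] = [[0.7143, -0.1429],
 [-0.1429, 0.0952]].

Step 3 — form the quadratic (x - mu)^T · Sigma^{-1} · (x - mu):
  Sigma^{-1} · (x - mu) = (-0.4286, 0.2857).
  (x - mu)^T · [Sigma^{-1} · (x - mu)] = (0)·(-0.4286) + (3)·(0.2857) = 0.8571.

Step 4 — take square root: d = √(0.8571) ≈ 0.9258.

d(x, mu) = √(0.8571) ≈ 0.9258


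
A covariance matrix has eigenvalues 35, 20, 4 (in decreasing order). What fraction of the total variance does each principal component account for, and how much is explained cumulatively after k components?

Step 1 — total variance = trace(Sigma) = Σ λ_i = 35 + 20 + 4 = 59.

Step 2 — fraction explained by component i = λ_i / Σ λ:
  PC1: 35/59 = 0.5932
  PC2: 20/59 = 0.339
  PC3: 4/59 = 0.0678

Step 3 — cumulative fraction after k components = (λ_1 + ... + λ_k) / Σ λ:
  k = 1: 35/59 = 0.5932
  k = 2: (35 + 20)/59 = 55/59 = 0.9322
  k = 3: (35 + 20 + 4)/59 = 59/59 = 1

Summary (fraction, with percent):

explained: PC1 0.5932 (59.32%), PC2 0.339 (33.9%), PC3 0.0678 (6.78%);  cumulative: 0.5932, 0.9322, 1


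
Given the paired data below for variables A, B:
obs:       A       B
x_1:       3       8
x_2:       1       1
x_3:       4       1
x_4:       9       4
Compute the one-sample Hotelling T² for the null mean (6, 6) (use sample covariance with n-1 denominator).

Step 1 — sample mean vector:
  mean(A) = (3 + 1 + 4 + 9) / 4 = 17/4 = 4.25
  mean(B) = (8 + 1 + 1 + 4) / 4 = 14/4 = 3.5
  x̄ = (4.25, 3.5),  deviation x̄ - mu_0 = (4.25, 3.5) - (6, 6) = (-1.75, -2.5).

Step 2 — sample covariance matrix, S[i,j] = (1/(n-1)) · Σ_k (x_{k,i} - mean_i) · (x_{k,j} - mean_j), divisor n-1 = 3:
  S[A,A] = ((-1.25)·(-1.25) + (-3.25)·(-3.25) + (-0.25)·(-0.25) + (4.75)·(4.75)) / 3 = 34.75/3 = 11.5833
  S[A,B] = ((-1.25)·(4.5) + (-3.25)·(-2.5) + (-0.25)·(-2.5) + (4.75)·(0.5)) / 3 = 5.5/3 = 1.8333
  S[B,B] = ((4.5)·(4.5) + (-2.5)·(-2.5) + (-2.5)·(-2.5) + (0.5)·(0.5)) / 3 = 33/3 = 11
  S = [[11.5833, 1.8333],
 [1.8333, 11]].

Step 3 — invert S. det(S) = 11.5833·11 - (1.8333)² = 124.0556.
  S^{-1} = (1/det) · [[d, -b], [-b, a]] = [[0.0887, -0.0148],
 [-0.0148, 0.0934]].

Step 4 — quadratic form (x̄ - mu_0)^T · S^{-1} · (x̄ - mu_0):
  S^{-1} · (x̄ - mu_0) = (-0.1182, -0.2076),
  (x̄ - mu_0)^T · [...] = (-1.75)·(-0.1182) + (-2.5)·(-0.2076) = 0.7258.

Step 5 — scale by n: T² = 4 · 0.7258 = 2.9033.

T² ≈ 2.9033


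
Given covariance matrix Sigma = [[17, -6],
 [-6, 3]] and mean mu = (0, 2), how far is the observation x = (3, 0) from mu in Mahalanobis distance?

Step 1 — centre the observation: (x - mu) = (3, -2).

Step 2 — invert Sigma. det(Sigma) = 17·3 - (-6)² = 15.
  Sigma^{-1} = (1/det) · [[d, -b], [-b, a]] = [[0.2, 0.4],
 [0.4, 1.1333]].

Step 3 — form the quadratic (x - mu)^T · Sigma^{-1} · (x - mu):
  Sigma^{-1} · (x - mu) = (-0.2, -1.0667).
  (x - mu)^T · [Sigma^{-1} · (x - mu)] = (3)·(-0.2) + (-2)·(-1.0667) = 1.5333.

Step 4 — take square root: d = √(1.5333) ≈ 1.2383.

d(x, mu) = √(1.5333) ≈ 1.2383


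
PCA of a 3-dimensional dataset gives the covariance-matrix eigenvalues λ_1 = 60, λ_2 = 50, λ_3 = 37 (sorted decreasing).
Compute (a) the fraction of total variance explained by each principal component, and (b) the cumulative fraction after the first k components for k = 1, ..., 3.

Step 1 — total variance = trace(Sigma) = Σ λ_i = 60 + 50 + 37 = 147.

Step 2 — fraction explained by component i = λ_i / Σ λ:
  PC1: 60/147 = 0.4082
  PC2: 50/147 = 0.3401
  PC3: 37/147 = 0.2517

Step 3 — cumulative fraction after k components = (λ_1 + ... + λ_k) / Σ λ:
  k = 1: 60/147 = 0.4082
  k = 2: (60 + 50)/147 = 110/147 = 0.7483
  k = 3: (60 + 50 + 37)/147 = 147/147 = 1

Summary (fraction, with percent):

explained: PC1 0.4082 (40.82%), PC2 0.3401 (34.01%), PC3 0.2517 (25.17%);  cumulative: 0.4082, 0.7483, 1


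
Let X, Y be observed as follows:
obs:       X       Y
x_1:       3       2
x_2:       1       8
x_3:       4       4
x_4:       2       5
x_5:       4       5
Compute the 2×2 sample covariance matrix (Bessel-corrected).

Step 1 — column means:
  mean(X) = (3 + 1 + 4 + 2 + 4) / 5 = 14/5 = 2.8
  mean(Y) = (2 + 8 + 4 + 5 + 5) / 5 = 24/5 = 4.8

Step 2 — sample covariance S[i,j] = (1/(n-1)) · Σ_k (x_{k,i} - mean_i) · (x_{k,j} - mean_j), with n-1 = 4.
  S[X,X] = ((0.2)·(0.2) + (-1.8)·(-1.8) + (1.2)·(1.2) + (-0.8)·(-0.8) + (1.2)·(1.2)) / 4 = 6.8/4 = 1.7
  S[X,Y] = ((0.2)·(-2.8) + (-1.8)·(3.2) + (1.2)·(-0.8) + (-0.8)·(0.2) + (1.2)·(0.2)) / 4 = -7.2/4 = -1.8
  S[Y,Y] = ((-2.8)·(-2.8) + (3.2)·(3.2) + (-0.8)·(-0.8) + (0.2)·(0.2) + (0.2)·(0.2)) / 4 = 18.8/4 = 4.7

S is symmetric (S[j,i] = S[i,j]). Assembling:

S = [[1.7, -1.8],
 [-1.8, 4.7]]


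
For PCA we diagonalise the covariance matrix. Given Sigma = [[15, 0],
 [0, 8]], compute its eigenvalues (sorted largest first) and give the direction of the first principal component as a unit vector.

Step 1 — characteristic polynomial of 2×2 Sigma:
  det(Sigma - λI) = λ² - trace · λ + det = 0.
  trace = 15 + 8 = 23, det = 15·8 - (0)² = 120.
Step 2 — discriminant:
  Δ = trace² - 4·det = 529 - 480 = 49.
Step 3 — eigenvalues:
  λ = (trace ± √Δ)/2 = (23 ± 7)/2,
  λ_1 = 15,  λ_2 = 8.

Step 4 — unit eigenvector for λ_1: Sigma is diagonal, so its eigenvectors are the coordinate axes. λ_1 = 15 is the diagonal entry on the first coordinate axis, hence
  v_1 = (1, 0) (||v_1|| = 1).

λ_1 = 15,  λ_2 = 8;  v_1 ≈ (1, 0)


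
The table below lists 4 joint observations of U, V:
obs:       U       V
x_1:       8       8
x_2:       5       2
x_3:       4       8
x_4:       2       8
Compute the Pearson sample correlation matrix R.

Step 1 — column means:
  mean(U) = (8 + 5 + 4 + 2) / 4 = 19/4 = 4.75
  mean(V) = (8 + 2 + 8 + 8) / 4 = 26/4 = 6.5

Step 2 — sample variances and covariances s[i,j] = (1/(n-1)) · Σ_k (x_{k,i} - mean_i) · (x_{k,j} - mean_j), with n-1 = 3:
  s[U,U] = ((3.25)·(3.25) + (0.25)·(0.25) + (-0.75)·(-0.75) + (-2.75)·(-2.75)) / 3 = 18.75/3 = 6.25
  s[U,V] = ((3.25)·(1.5) + (0.25)·(-4.5) + (-0.75)·(1.5) + (-2.75)·(1.5)) / 3 = -1.5/3 = -0.5
  s[V,V] = ((1.5)·(1.5) + (-4.5)·(-4.5) + (1.5)·(1.5) + (1.5)·(1.5)) / 3 = 27/3 = 9
  Sample standard deviations s_i = √(s[i,i]):
  s(U) = √(6.25) = 2.5
  s(V) = √(9) = 3

Step 3 — r_{ij} = s_{ij} / (s_i · s_j):
  r[U,U] = 1 (diagonal).
  r[U,V] = -0.5 / (2.5 · 3) = -0.5 / 7.5 = -0.0667
  r[V,V] = 1 (diagonal).

R is symmetric with unit diagonal. Assembling:

R = [[1, -0.0667],
 [-0.0667, 1]]


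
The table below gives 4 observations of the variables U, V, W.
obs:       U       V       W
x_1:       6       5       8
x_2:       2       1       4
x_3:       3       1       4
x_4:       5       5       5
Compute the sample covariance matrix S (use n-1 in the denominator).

Step 1 — column means:
  mean(U) = (6 + 2 + 3 + 5) / 4 = 16/4 = 4
  mean(V) = (5 + 1 + 1 + 5) / 4 = 12/4 = 3
  mean(W) = (8 + 4 + 4 + 5) / 4 = 21/4 = 5.25

Step 2 — sample covariance S[i,j] = (1/(n-1)) · Σ_k (x_{k,i} - mean_i) · (x_{k,j} - mean_j), with n-1 = 3.
  S[U,U] = ((2)·(2) + (-2)·(-2) + (-1)·(-1) + (1)·(1)) / 3 = 10/3 = 3.3333
  S[U,V] = ((2)·(2) + (-2)·(-2) + (-1)·(-2) + (1)·(2)) / 3 = 12/3 = 4
  S[U,W] = ((2)·(2.75) + (-2)·(-1.25) + (-1)·(-1.25) + (1)·(-0.25)) / 3 = 9/3 = 3
  S[V,V] = ((2)·(2) + (-2)·(-2) + (-2)·(-2) + (2)·(2)) / 3 = 16/3 = 5.3333
  S[V,W] = ((2)·(2.75) + (-2)·(-1.25) + (-2)·(-1.25) + (2)·(-0.25)) / 3 = 10/3 = 3.3333
  S[W,W] = ((2.75)·(2.75) + (-1.25)·(-1.25) + (-1.25)·(-1.25) + (-0.25)·(-0.25)) / 3 = 10.75/3 = 3.5833

S is symmetric (S[j,i] = S[i,j]). Assembling:

S = [[3.3333, 4, 3],
 [4, 5.3333, 3.3333],
 [3, 3.3333, 3.5833]]


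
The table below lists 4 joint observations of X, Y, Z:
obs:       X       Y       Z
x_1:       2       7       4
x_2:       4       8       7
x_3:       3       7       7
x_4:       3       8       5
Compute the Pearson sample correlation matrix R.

Step 1 — column means:
  mean(X) = (2 + 4 + 3 + 3) / 4 = 12/4 = 3
  mean(Y) = (7 + 8 + 7 + 8) / 4 = 30/4 = 7.5
  mean(Z) = (4 + 7 + 7 + 5) / 4 = 23/4 = 5.75

Step 2 — sample variances and covariances s[i,j] = (1/(n-1)) · Σ_k (x_{k,i} - mean_i) · (x_{k,j} - mean_j), with n-1 = 3:
  s[X,X] = ((-1)·(-1) + (1)·(1) + (0)·(0) + (0)·(0)) / 3 = 2/3 = 0.6667
  s[X,Y] = ((-1)·(-0.5) + (1)·(0.5) + (0)·(-0.5) + (0)·(0.5)) / 3 = 1/3 = 0.3333
  s[X,Z] = ((-1)·(-1.75) + (1)·(1.25) + (0)·(1.25) + (0)·(-0.75)) / 3 = 3/3 = 1
  s[Y,Y] = ((-0.5)·(-0.5) + (0.5)·(0.5) + (-0.5)·(-0.5) + (0.5)·(0.5)) / 3 = 1/3 = 0.3333
  s[Y,Z] = ((-0.5)·(-1.75) + (0.5)·(1.25) + (-0.5)·(1.25) + (0.5)·(-0.75)) / 3 = 0.5/3 = 0.1667
  s[Z,Z] = ((-1.75)·(-1.75) + (1.25)·(1.25) + (1.25)·(1.25) + (-0.75)·(-0.75)) / 3 = 6.75/3 = 2.25
  Sample standard deviations s_i = √(s[i,i]):
  s(X) = √(0.6667) = 0.8165
  s(Y) = √(0.3333) = 0.5774
  s(Z) = √(2.25) = 1.5

Step 3 — r_{ij} = s_{ij} / (s_i · s_j):
  r[X,X] = 1 (diagonal).
  r[X,Y] = 0.3333 / (0.8165 · 0.5774) = 0.3333 / 0.4714 = 0.7071
  r[X,Z] = 1 / (0.8165 · 1.5) = 1 / 1.2247 = 0.8165
  r[Y,Y] = 1 (diagonal).
  r[Y,Z] = 0.1667 / (0.5774 · 1.5) = 0.1667 / 0.866 = 0.1925
  r[Z,Z] = 1 (diagonal).

R is symmetric with unit diagonal. Assembling:

R = [[1, 0.7071, 0.8165],
 [0.7071, 1, 0.1925],
 [0.8165, 0.1925, 1]]


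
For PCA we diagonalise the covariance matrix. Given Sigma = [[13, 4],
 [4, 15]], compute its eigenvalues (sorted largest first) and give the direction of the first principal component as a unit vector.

Step 1 — characteristic polynomial of 2×2 Sigma:
  det(Sigma - λI) = λ² - trace · λ + det = 0.
  trace = 13 + 15 = 28, det = 13·15 - (4)² = 179.
Step 2 — discriminant:
  Δ = trace² - 4·det = 784 - 716 = 68.
Step 3 — eigenvalues:
  λ = (trace ± √Δ)/2 = (28 ± 8.2462)/2,
  λ_1 = 18.1231,  λ_2 = 9.8769.

Step 4 — unit eigenvector for λ_1: solve (Sigma - λ_1 I)v = 0. First row:
  (13 - 18.1231)·v_x + (4)·v_y = 0, i.e. (-5.1231)·v_x + (4)·v_y = 0,
  so v ∝ (b, λ_1 - a) = (4, 5.1231) = u.
  ||u|| = √((4)² + (5.1231)²) = √(42.2462) ≈ 6.4997,
  v_1 = u/||u|| ≈ (0.6154, 0.7882) (||v_1|| = 1).

λ_1 = 18.1231,  λ_2 = 9.8769;  v_1 ≈ (0.6154, 0.7882)


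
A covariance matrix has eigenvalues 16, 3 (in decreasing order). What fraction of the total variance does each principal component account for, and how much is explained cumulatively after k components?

Step 1 — total variance = trace(Sigma) = Σ λ_i = 16 + 3 = 19.

Step 2 — fraction explained by component i = λ_i / Σ λ:
  PC1: 16/19 = 0.8421
  PC2: 3/19 = 0.1579

Step 3 — cumulative fraction after k components = (λ_1 + ... + λ_k) / Σ λ:
  k = 1: 16/19 = 0.8421
  k = 2: (16 + 3)/19 = 19/19 = 1

Summary (fraction, with percent):

explained: PC1 0.8421 (84.21%), PC2 0.1579 (15.79%);  cumulative: 0.8421, 1


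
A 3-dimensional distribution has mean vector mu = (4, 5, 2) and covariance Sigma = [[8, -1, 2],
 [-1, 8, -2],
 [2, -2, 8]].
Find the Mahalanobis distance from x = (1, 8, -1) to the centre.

Step 1 — centre the observation: (x - mu) = (-3, 3, -3).

Step 2 — invert Sigma (cofactor / det for 3×3, or solve directly):
  Sigma^{-1} = [[0.1339, 0.0089, -0.0312],
 [0.0089, 0.1339, 0.0312],
 [-0.0312, 0.0312, 0.1406]].

Step 3 — form the quadratic (x - mu)^T · Sigma^{-1} · (x - mu):
  Sigma^{-1} · (x - mu) = (-0.2812, 0.2812, -0.2344).
  (x - mu)^T · [Sigma^{-1} · (x - mu)] = (-3)·(-0.2812) + (3)·(0.2812) + (-3)·(-0.2344) = 2.3906.

Step 4 — take square root: d = √(2.3906) ≈ 1.5462.

d(x, mu) = √(2.3906) ≈ 1.5462


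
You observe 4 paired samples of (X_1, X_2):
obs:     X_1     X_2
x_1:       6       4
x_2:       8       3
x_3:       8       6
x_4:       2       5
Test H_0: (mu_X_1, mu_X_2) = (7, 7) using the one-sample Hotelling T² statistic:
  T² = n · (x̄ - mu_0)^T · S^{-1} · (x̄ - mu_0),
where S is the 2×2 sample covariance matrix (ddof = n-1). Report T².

Step 1 — sample mean vector:
  mean(X_1) = (6 + 8 + 8 + 2) / 4 = 24/4 = 6
  mean(X_2) = (4 + 3 + 6 + 5) / 4 = 18/4 = 4.5
  x̄ = (6, 4.5),  deviation x̄ - mu_0 = (6, 4.5) - (7, 7) = (-1, -2.5).

Step 2 — sample covariance matrix, S[i,j] = (1/(n-1)) · Σ_k (x_{k,i} - mean_i) · (x_{k,j} - mean_j), divisor n-1 = 3:
  S[X_1,X_1] = ((0)·(0) + (2)·(2) + (2)·(2) + (-4)·(-4)) / 3 = 24/3 = 8
  S[X_1,X_2] = ((0)·(-0.5) + (2)·(-1.5) + (2)·(1.5) + (-4)·(0.5)) / 3 = -2/3 = -0.6667
  S[X_2,X_2] = ((-0.5)·(-0.5) + (-1.5)·(-1.5) + (1.5)·(1.5) + (0.5)·(0.5)) / 3 = 5/3 = 1.6667
  S = [[8, -0.6667],
 [-0.6667, 1.6667]].

Step 3 — invert S. det(S) = 8·1.6667 - (-0.6667)² = 12.8889.
  S^{-1} = (1/det) · [[d, -b], [-b, a]] = [[0.1293, 0.0517],
 [0.0517, 0.6207]].

Step 4 — quadratic form (x̄ - mu_0)^T · S^{-1} · (x̄ - mu_0):
  S^{-1} · (x̄ - mu_0) = (-0.2586, -1.6034),
  (x̄ - mu_0)^T · [...] = (-1)·(-0.2586) + (-2.5)·(-1.6034) = 4.2672.

Step 5 — scale by n: T² = 4 · 4.2672 = 17.069.

T² ≈ 17.069


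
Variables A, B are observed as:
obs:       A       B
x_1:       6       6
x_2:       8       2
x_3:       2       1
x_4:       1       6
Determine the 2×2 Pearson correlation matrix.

Step 1 — column means:
  mean(A) = (6 + 8 + 2 + 1) / 4 = 17/4 = 4.25
  mean(B) = (6 + 2 + 1 + 6) / 4 = 15/4 = 3.75

Step 2 — sample variances and covariances s[i,j] = (1/(n-1)) · Σ_k (x_{k,i} - mean_i) · (x_{k,j} - mean_j), with n-1 = 3:
  s[A,A] = ((1.75)·(1.75) + (3.75)·(3.75) + (-2.25)·(-2.25) + (-3.25)·(-3.25)) / 3 = 32.75/3 = 10.9167
  s[A,B] = ((1.75)·(2.25) + (3.75)·(-1.75) + (-2.25)·(-2.75) + (-3.25)·(2.25)) / 3 = -3.75/3 = -1.25
  s[B,B] = ((2.25)·(2.25) + (-1.75)·(-1.75) + (-2.75)·(-2.75) + (2.25)·(2.25)) / 3 = 20.75/3 = 6.9167
  Sample standard deviations s_i = √(s[i,i]):
  s(A) = √(10.9167) = 3.304
  s(B) = √(6.9167) = 2.63

Step 3 — r_{ij} = s_{ij} / (s_i · s_j):
  r[A,A] = 1 (diagonal).
  r[A,B] = -1.25 / (3.304 · 2.63) = -1.25 / 8.6895 = -0.1439
  r[B,B] = 1 (diagonal).

R is symmetric with unit diagonal. Assembling:

R = [[1, -0.1439],
 [-0.1439, 1]]


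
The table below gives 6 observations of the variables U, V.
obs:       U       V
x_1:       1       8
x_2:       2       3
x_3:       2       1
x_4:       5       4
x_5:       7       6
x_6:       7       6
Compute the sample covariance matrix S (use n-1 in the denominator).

Step 1 — column means:
  mean(U) = (1 + 2 + 2 + 5 + 7 + 7) / 6 = 24/6 = 4
  mean(V) = (8 + 3 + 1 + 4 + 6 + 6) / 6 = 28/6 = 4.6667

Step 2 — sample covariance S[i,j] = (1/(n-1)) · Σ_k (x_{k,i} - mean_i) · (x_{k,j} - mean_j), with n-1 = 5.
  S[U,U] = ((-3)·(-3) + (-2)·(-2) + (-2)·(-2) + (1)·(1) + (3)·(3) + (3)·(3)) / 5 = 36/5 = 7.2
  S[U,V] = ((-3)·(3.3333) + (-2)·(-1.6667) + (-2)·(-3.6667) + (1)·(-0.6667) + (3)·(1.3333) + (3)·(1.3333)) / 5 = 8/5 = 1.6
  S[V,V] = ((3.3333)·(3.3333) + (-1.6667)·(-1.6667) + (-3.6667)·(-3.6667) + (-0.6667)·(-0.6667) + (1.3333)·(1.3333) + (1.3333)·(1.3333)) / 5 = 31.3333/5 = 6.2667

S is symmetric (S[j,i] = S[i,j]). Assembling:

S = [[7.2, 1.6],
 [1.6, 6.2667]]


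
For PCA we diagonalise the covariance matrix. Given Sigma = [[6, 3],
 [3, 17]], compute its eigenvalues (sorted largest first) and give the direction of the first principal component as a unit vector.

Step 1 — characteristic polynomial of 2×2 Sigma:
  det(Sigma - λI) = λ² - trace · λ + det = 0.
  trace = 6 + 17 = 23, det = 6·17 - (3)² = 93.
Step 2 — discriminant:
  Δ = trace² - 4·det = 529 - 372 = 157.
Step 3 — eigenvalues:
  λ = (trace ± √Δ)/2 = (23 ± 12.53)/2,
  λ_1 = 17.765,  λ_2 = 5.235.

Step 4 — unit eigenvector for λ_1: solve (Sigma - λ_1 I)v = 0. First row:
  (6 - 17.765)·v_x + (3)·v_y = 0, i.e. (-11.765)·v_x + (3)·v_y = 0,
  so v ∝ (b, λ_1 - a) = (3, 11.765) = u.
  ||u|| = √((3)² + (11.765)²) = √(147.4148) ≈ 12.1414,
  v_1 = u/||u|| ≈ (0.2471, 0.969) (||v_1|| = 1).

λ_1 = 17.765,  λ_2 = 5.235;  v_1 ≈ (0.2471, 0.969)


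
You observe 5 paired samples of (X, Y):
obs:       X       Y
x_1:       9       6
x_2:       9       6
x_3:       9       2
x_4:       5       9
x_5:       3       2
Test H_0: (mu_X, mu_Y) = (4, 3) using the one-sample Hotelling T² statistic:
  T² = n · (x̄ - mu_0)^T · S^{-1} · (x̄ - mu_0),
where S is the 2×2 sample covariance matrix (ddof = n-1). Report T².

Step 1 — sample mean vector:
  mean(X) = (9 + 9 + 9 + 5 + 3) / 5 = 35/5 = 7
  mean(Y) = (6 + 6 + 2 + 9 + 2) / 5 = 25/5 = 5
  x̄ = (7, 5),  deviation x̄ - mu_0 = (7, 5) - (4, 3) = (3, 2).

Step 2 — sample covariance matrix, S[i,j] = (1/(n-1)) · Σ_k (x_{k,i} - mean_i) · (x_{k,j} - mean_j), divisor n-1 = 4:
  S[X,X] = ((2)·(2) + (2)·(2) + (2)·(2) + (-2)·(-2) + (-4)·(-4)) / 4 = 32/4 = 8
  S[X,Y] = ((2)·(1) + (2)·(1) + (2)·(-3) + (-2)·(4) + (-4)·(-3)) / 4 = 2/4 = 0.5
  S[Y,Y] = ((1)·(1) + (1)·(1) + (-3)·(-3) + (4)·(4) + (-3)·(-3)) / 4 = 36/4 = 9
  S = [[8, 0.5],
 [0.5, 9]].

Step 3 — invert S. det(S) = 8·9 - (0.5)² = 71.75.
  S^{-1} = (1/det) · [[d, -b], [-b, a]] = [[0.1254, -0.007],
 [-0.007, 0.1115]].

Step 4 — quadratic form (x̄ - mu_0)^T · S^{-1} · (x̄ - mu_0):
  S^{-1} · (x̄ - mu_0) = (0.3624, 0.2021),
  (x̄ - mu_0)^T · [...] = (3)·(0.3624) + (2)·(0.2021) = 1.4913.

Step 5 — scale by n: T² = 5 · 1.4913 = 7.4564.

T² ≈ 7.4564


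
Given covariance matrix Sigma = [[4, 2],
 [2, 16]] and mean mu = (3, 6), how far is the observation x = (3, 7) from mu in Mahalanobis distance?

Step 1 — centre the observation: (x - mu) = (0, 1).

Step 2 — invert Sigma. det(Sigma) = 4·16 - (2)² = 60.
  Sigma^{-1} = (1/det) · [[d, -b], [-b, a]] = [[0.2667, -0.0333],
 [-0.0333, 0.0667]].

Step 3 — form the quadratic (x - mu)^T · Sigma^{-1} · (x - mu):
  Sigma^{-1} · (x - mu) = (-0.0333, 0.0667).
  (x - mu)^T · [Sigma^{-1} · (x - mu)] = (0)·(-0.0333) + (1)·(0.0667) = 0.0667.

Step 4 — take square root: d = √(0.0667) ≈ 0.2582.

d(x, mu) = √(0.0667) ≈ 0.2582


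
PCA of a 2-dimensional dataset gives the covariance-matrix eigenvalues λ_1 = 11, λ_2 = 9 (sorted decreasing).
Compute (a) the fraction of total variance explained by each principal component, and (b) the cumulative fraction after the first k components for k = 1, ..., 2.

Step 1 — total variance = trace(Sigma) = Σ λ_i = 11 + 9 = 20.

Step 2 — fraction explained by component i = λ_i / Σ λ:
  PC1: 11/20 = 0.55
  PC2: 9/20 = 0.45

Step 3 — cumulative fraction after k components = (λ_1 + ... + λ_k) / Σ λ:
  k = 1: 11/20 = 0.55
  k = 2: (11 + 9)/20 = 20/20 = 1

Summary (fraction, with percent):

explained: PC1 0.55 (55%), PC2 0.45 (45%);  cumulative: 0.55, 1


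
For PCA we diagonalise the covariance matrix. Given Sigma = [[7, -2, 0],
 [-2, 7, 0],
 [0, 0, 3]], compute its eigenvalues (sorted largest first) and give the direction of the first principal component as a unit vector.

Step 1 — characteristic polynomial p(λ) = det(λI - Sigma) = λ³ - tr·λ² + c_1·λ - det, where tr = trace, c_1 = sum of the principal 2×2 minors, det = det(Sigma):
  tr = 7 + 7 + 3 = 17,
  c_1 = (7·7 - (-2)²) + (7·3 - (0)²) + (7·3 - (0)²) = 45 + 21 + 21 = 87,
  det = 7·(7·3 - (0)²) - (-2)·((-2)·3 - (0)·(0)) + (0)·((-2)·(0) - 7·(0)) = 7·(21) - (-2)·(-6) + (0)·(0) = 135.
  So p(λ) = λ³ - 17λ² + 87λ - 135.
Step 2 — look for an integer root (rational root theorem: any rational root is an integer divisor of 135). Testing λ = 3:
  p(3) = 27 - 153 + 261 - 135 = 0  ✓
  Dividing out (λ - 3): p(λ) = (λ - 3)(λ² - 14λ + 45).
Step 3 — remaining eigenvalues from the quadratic λ² - 14λ + 45 = 0:
  Δ = 14² - 4·45 = 196 - 180 = 16,  λ = (14 ± √16)/2 = (14 ± 4)/2 = 9 or 5.
  Sorted: λ_1 = 9,  λ_2 = 5,  λ_3 = 3  (check: sum = 17 = tr ✓).

Step 4 — unit eigenvector for λ_1 = 9: v spans the null space of (Sigma - λ_1 I), whose rows are
  r_1 = (-2, -2, 0),  r_2 = (-2, -2, 0),  r_3 = (0, 0, -6).
  v is orthogonal to every row, so take v ∝ r_1 × r_3 = ((-2)·(-6) - (0)·(0), (0)·(0) - (-2)·(-6), (-2)·(0) - (-2)·(0)) = (12, -12, 0).
  Rescale (divide by 12): u = (1, -1, 0).
  ||u|| = √((1)² + (-1)² + (0)²) = √(2) ≈ 1.4142,  v_1 = u/||u|| ≈ (0.7071, -0.7071, 0) (||v_1|| = 1).

λ_1 = 9,  λ_2 = 5,  λ_3 = 3;  v_1 ≈ (0.7071, -0.7071, 0)


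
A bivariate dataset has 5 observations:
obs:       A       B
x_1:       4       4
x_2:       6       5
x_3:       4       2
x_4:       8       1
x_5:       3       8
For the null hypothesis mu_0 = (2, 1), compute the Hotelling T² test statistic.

Step 1 — sample mean vector:
  mean(A) = (4 + 6 + 4 + 8 + 3) / 5 = 25/5 = 5
  mean(B) = (4 + 5 + 2 + 1 + 8) / 5 = 20/5 = 4
  x̄ = (5, 4),  deviation x̄ - mu_0 = (5, 4) - (2, 1) = (3, 3).

Step 2 — sample covariance matrix, S[i,j] = (1/(n-1)) · Σ_k (x_{k,i} - mean_i) · (x_{k,j} - mean_j), divisor n-1 = 4:
  S[A,A] = ((-1)·(-1) + (1)·(1) + (-1)·(-1) + (3)·(3) + (-2)·(-2)) / 4 = 16/4 = 4
  S[A,B] = ((-1)·(0) + (1)·(1) + (-1)·(-2) + (3)·(-3) + (-2)·(4)) / 4 = -14/4 = -3.5
  S[B,B] = ((0)·(0) + (1)·(1) + (-2)·(-2) + (-3)·(-3) + (4)·(4)) / 4 = 30/4 = 7.5
  S = [[4, -3.5],
 [-3.5, 7.5]].

Step 3 — invert S. det(S) = 4·7.5 - (-3.5)² = 17.75.
  S^{-1} = (1/det) · [[d, -b], [-b, a]] = [[0.4225, 0.1972],
 [0.1972, 0.2254]].

Step 4 — quadratic form (x̄ - mu_0)^T · S^{-1} · (x̄ - mu_0):
  S^{-1} · (x̄ - mu_0) = (1.8592, 1.2676),
  (x̄ - mu_0)^T · [...] = (3)·(1.8592) + (3)·(1.2676) = 9.3803.

Step 5 — scale by n: T² = 5 · 9.3803 = 46.9014.

T² ≈ 46.9014


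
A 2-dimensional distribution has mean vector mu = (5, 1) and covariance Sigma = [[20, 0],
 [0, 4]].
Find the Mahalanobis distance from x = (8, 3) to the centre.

Step 1 — centre the observation: (x - mu) = (3, 2).

Step 2 — invert Sigma. det(Sigma) = 20·4 - (0)² = 80.
  Sigma^{-1} = (1/det) · [[d, -b], [-b, a]] = [[0.05, 0],
 [0, 0.25]].

Step 3 — form the quadratic (x - mu)^T · Sigma^{-1} · (x - mu):
  Sigma^{-1} · (x - mu) = (0.15, 0.5).
  (x - mu)^T · [Sigma^{-1} · (x - mu)] = (3)·(0.15) + (2)·(0.5) = 1.45.

Step 4 — take square root: d = √(1.45) ≈ 1.2042.

d(x, mu) = √(1.45) ≈ 1.2042
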